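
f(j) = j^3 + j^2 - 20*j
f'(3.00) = 13.00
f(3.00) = -24.00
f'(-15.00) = 625.00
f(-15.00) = -2850.00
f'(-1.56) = -15.82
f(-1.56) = 29.84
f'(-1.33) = -17.35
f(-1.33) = 26.02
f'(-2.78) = -2.37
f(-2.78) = 41.84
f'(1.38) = -11.53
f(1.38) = -23.07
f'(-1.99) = -12.10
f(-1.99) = 35.88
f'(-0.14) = -20.22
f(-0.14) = 2.82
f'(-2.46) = -6.77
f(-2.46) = 40.36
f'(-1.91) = -12.88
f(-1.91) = 34.88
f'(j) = 3*j^2 + 2*j - 20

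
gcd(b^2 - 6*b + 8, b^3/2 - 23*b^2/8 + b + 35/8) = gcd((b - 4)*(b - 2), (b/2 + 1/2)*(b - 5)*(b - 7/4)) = 1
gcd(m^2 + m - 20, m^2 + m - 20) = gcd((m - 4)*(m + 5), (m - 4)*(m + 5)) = m^2 + m - 20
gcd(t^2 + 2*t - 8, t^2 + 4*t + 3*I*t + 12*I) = t + 4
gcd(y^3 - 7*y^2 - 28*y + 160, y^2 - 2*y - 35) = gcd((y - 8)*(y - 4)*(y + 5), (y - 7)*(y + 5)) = y + 5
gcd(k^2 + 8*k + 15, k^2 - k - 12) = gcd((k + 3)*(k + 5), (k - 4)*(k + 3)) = k + 3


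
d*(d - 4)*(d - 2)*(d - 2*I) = d^4 - 6*d^3 - 2*I*d^3 + 8*d^2 + 12*I*d^2 - 16*I*d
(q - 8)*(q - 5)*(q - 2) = q^3 - 15*q^2 + 66*q - 80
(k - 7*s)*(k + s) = k^2 - 6*k*s - 7*s^2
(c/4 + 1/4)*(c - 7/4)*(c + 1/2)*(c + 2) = c^4/4 + 7*c^3/16 - 21*c^2/32 - 41*c/32 - 7/16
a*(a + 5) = a^2 + 5*a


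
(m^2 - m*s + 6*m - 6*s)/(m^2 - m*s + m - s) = (m + 6)/(m + 1)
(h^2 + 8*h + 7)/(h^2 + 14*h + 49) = (h + 1)/(h + 7)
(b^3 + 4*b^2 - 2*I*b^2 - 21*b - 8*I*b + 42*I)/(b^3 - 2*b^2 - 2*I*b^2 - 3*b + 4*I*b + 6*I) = (b + 7)/(b + 1)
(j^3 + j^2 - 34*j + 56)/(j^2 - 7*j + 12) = (j^2 + 5*j - 14)/(j - 3)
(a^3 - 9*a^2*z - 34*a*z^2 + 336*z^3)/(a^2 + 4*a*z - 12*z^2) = (-a^2 + 15*a*z - 56*z^2)/(-a + 2*z)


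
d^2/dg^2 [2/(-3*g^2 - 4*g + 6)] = 4*(9*g^2 + 12*g - 4*(3*g + 2)^2 - 18)/(3*g^2 + 4*g - 6)^3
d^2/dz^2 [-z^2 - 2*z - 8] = -2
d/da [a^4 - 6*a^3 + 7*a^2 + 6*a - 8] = 4*a^3 - 18*a^2 + 14*a + 6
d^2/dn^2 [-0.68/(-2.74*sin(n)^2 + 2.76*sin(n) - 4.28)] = (-20.420672*sin(n)^4 + 15.427296*sin(n)^3 + 57.349024*sin(n)^2 - 38.887296*sin(n) - 5.589056)/(2.74*sin(n)^2 - 2.76*sin(n) + 4.28)^3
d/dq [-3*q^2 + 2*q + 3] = 2 - 6*q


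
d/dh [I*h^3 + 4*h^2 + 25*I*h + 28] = 3*I*h^2 + 8*h + 25*I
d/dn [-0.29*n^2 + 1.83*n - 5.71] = 1.83 - 0.58*n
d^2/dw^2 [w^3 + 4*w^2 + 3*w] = 6*w + 8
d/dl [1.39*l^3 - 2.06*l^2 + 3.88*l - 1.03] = 4.17*l^2 - 4.12*l + 3.88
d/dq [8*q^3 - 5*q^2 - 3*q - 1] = 24*q^2 - 10*q - 3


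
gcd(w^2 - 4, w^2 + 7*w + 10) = w + 2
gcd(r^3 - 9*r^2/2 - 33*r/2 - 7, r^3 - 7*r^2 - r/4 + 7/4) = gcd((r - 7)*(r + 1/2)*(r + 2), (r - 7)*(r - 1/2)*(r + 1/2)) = r^2 - 13*r/2 - 7/2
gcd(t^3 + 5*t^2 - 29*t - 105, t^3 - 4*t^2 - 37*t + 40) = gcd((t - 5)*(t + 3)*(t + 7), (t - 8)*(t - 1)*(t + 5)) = 1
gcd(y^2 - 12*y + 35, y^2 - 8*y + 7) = y - 7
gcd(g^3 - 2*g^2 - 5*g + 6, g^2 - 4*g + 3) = g^2 - 4*g + 3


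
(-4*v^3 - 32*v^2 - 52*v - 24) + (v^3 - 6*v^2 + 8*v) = -3*v^3 - 38*v^2 - 44*v - 24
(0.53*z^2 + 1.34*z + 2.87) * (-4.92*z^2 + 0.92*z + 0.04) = -2.6076*z^4 - 6.1052*z^3 - 12.8664*z^2 + 2.694*z + 0.1148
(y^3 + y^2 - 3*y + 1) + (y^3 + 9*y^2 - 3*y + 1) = 2*y^3 + 10*y^2 - 6*y + 2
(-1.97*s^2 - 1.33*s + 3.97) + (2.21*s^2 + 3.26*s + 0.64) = 0.24*s^2 + 1.93*s + 4.61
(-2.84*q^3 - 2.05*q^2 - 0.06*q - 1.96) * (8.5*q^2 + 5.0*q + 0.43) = -24.14*q^5 - 31.625*q^4 - 11.9812*q^3 - 17.8415*q^2 - 9.8258*q - 0.8428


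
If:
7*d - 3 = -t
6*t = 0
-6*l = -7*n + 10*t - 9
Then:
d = 3/7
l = 7*n/6 + 3/2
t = 0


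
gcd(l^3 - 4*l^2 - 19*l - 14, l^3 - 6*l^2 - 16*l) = l + 2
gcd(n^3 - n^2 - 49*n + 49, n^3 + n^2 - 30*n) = 1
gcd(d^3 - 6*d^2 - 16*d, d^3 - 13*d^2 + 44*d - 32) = d - 8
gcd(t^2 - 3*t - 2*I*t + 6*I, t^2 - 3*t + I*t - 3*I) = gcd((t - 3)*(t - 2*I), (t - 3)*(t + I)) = t - 3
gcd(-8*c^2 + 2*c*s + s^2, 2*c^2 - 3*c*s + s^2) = -2*c + s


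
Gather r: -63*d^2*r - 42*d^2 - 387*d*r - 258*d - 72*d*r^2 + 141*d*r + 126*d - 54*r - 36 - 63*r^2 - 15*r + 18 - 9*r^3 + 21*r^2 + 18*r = -42*d^2 - 132*d - 9*r^3 + r^2*(-72*d - 42) + r*(-63*d^2 - 246*d - 51) - 18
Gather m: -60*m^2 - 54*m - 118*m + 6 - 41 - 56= -60*m^2 - 172*m - 91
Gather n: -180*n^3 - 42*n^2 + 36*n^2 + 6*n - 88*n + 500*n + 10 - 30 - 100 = -180*n^3 - 6*n^2 + 418*n - 120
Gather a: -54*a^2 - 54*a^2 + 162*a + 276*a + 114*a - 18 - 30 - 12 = -108*a^2 + 552*a - 60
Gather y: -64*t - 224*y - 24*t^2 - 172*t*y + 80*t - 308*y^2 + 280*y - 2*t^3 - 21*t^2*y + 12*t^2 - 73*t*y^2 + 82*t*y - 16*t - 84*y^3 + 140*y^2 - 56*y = -2*t^3 - 12*t^2 - 84*y^3 + y^2*(-73*t - 168) + y*(-21*t^2 - 90*t)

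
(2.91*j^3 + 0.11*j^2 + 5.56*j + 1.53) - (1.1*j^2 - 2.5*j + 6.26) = 2.91*j^3 - 0.99*j^2 + 8.06*j - 4.73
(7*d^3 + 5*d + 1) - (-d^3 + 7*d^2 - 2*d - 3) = 8*d^3 - 7*d^2 + 7*d + 4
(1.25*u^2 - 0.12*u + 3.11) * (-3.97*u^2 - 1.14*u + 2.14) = -4.9625*u^4 - 0.9486*u^3 - 9.5349*u^2 - 3.8022*u + 6.6554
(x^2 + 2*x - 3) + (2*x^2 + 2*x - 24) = 3*x^2 + 4*x - 27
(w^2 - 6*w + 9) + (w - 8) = w^2 - 5*w + 1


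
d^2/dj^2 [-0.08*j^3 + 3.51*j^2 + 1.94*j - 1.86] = 7.02 - 0.48*j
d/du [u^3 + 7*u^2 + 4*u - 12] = 3*u^2 + 14*u + 4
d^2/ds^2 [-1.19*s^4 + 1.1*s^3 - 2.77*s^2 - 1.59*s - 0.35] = -14.28*s^2 + 6.6*s - 5.54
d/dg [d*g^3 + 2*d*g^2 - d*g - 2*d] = d*(3*g^2 + 4*g - 1)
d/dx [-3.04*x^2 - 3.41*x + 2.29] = -6.08*x - 3.41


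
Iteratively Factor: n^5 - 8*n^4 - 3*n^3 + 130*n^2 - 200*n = (n)*(n^4 - 8*n^3 - 3*n^2 + 130*n - 200) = n*(n - 5)*(n^3 - 3*n^2 - 18*n + 40) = n*(n - 5)*(n + 4)*(n^2 - 7*n + 10) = n*(n - 5)*(n - 2)*(n + 4)*(n - 5)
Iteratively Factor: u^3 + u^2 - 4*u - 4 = (u - 2)*(u^2 + 3*u + 2) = (u - 2)*(u + 2)*(u + 1)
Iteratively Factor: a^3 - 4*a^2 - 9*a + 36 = (a - 4)*(a^2 - 9) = (a - 4)*(a + 3)*(a - 3)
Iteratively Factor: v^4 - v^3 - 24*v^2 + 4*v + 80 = (v + 2)*(v^3 - 3*v^2 - 18*v + 40) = (v - 2)*(v + 2)*(v^2 - v - 20) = (v - 2)*(v + 2)*(v + 4)*(v - 5)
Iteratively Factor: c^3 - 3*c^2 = (c)*(c^2 - 3*c) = c^2*(c - 3)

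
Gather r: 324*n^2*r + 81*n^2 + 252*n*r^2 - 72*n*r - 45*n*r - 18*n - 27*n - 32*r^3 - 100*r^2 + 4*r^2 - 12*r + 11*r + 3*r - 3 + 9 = 81*n^2 - 45*n - 32*r^3 + r^2*(252*n - 96) + r*(324*n^2 - 117*n + 2) + 6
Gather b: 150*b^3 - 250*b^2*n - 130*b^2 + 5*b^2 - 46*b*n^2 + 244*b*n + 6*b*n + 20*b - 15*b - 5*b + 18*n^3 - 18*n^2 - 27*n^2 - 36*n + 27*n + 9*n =150*b^3 + b^2*(-250*n - 125) + b*(-46*n^2 + 250*n) + 18*n^3 - 45*n^2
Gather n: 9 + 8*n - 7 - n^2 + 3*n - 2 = -n^2 + 11*n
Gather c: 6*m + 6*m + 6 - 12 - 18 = 12*m - 24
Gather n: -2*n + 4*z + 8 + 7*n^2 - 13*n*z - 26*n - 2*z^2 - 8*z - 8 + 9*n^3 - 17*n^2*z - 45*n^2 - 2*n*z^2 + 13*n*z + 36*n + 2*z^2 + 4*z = 9*n^3 + n^2*(-17*z - 38) + n*(8 - 2*z^2)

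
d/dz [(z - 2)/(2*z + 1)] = 5/(2*z + 1)^2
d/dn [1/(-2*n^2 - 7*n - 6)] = (4*n + 7)/(2*n^2 + 7*n + 6)^2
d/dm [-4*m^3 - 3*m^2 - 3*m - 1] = -12*m^2 - 6*m - 3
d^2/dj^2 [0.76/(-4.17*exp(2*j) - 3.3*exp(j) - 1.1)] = (-0.76*(8.34*exp(j) + 3.3)*(16.68*exp(j) + 6.6)*exp(j) + (12.6768*exp(j) + 2.508)*(4.17*exp(2*j) + 3.3*exp(j) + 1.1))*exp(j)/(4.17*exp(2*j) + 3.3*exp(j) + 1.1)^3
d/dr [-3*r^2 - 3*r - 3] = -6*r - 3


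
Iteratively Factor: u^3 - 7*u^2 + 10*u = (u - 5)*(u^2 - 2*u) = u*(u - 5)*(u - 2)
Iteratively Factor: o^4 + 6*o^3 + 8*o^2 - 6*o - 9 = (o + 3)*(o^3 + 3*o^2 - o - 3) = (o + 3)^2*(o^2 - 1) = (o - 1)*(o + 3)^2*(o + 1)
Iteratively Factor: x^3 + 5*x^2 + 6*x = (x + 2)*(x^2 + 3*x) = x*(x + 2)*(x + 3)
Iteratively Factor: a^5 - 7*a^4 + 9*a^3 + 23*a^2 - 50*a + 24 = (a - 3)*(a^4 - 4*a^3 - 3*a^2 + 14*a - 8) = (a - 4)*(a - 3)*(a^3 - 3*a + 2) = (a - 4)*(a - 3)*(a - 1)*(a^2 + a - 2) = (a - 4)*(a - 3)*(a - 1)*(a + 2)*(a - 1)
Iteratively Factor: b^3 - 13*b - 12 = (b - 4)*(b^2 + 4*b + 3) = (b - 4)*(b + 1)*(b + 3)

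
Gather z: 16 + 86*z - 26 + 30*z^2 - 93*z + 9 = 30*z^2 - 7*z - 1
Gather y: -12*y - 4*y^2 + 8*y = -4*y^2 - 4*y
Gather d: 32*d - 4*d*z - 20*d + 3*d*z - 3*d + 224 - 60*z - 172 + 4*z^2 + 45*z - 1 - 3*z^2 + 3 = d*(9 - z) + z^2 - 15*z + 54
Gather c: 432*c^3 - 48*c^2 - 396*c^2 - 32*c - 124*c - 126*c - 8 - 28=432*c^3 - 444*c^2 - 282*c - 36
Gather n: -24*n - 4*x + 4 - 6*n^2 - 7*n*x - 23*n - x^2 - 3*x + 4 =-6*n^2 + n*(-7*x - 47) - x^2 - 7*x + 8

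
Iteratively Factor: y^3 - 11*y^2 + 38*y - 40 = (y - 2)*(y^2 - 9*y + 20) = (y - 5)*(y - 2)*(y - 4)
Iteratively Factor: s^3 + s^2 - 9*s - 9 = (s + 1)*(s^2 - 9) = (s + 1)*(s + 3)*(s - 3)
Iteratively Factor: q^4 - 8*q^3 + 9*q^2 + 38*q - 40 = (q - 5)*(q^3 - 3*q^2 - 6*q + 8) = (q - 5)*(q - 1)*(q^2 - 2*q - 8) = (q - 5)*(q - 1)*(q + 2)*(q - 4)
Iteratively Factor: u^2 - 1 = (u - 1)*(u + 1)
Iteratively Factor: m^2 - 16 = (m - 4)*(m + 4)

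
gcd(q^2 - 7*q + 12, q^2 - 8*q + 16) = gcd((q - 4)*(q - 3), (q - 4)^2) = q - 4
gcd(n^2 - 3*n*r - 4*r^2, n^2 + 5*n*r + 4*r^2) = n + r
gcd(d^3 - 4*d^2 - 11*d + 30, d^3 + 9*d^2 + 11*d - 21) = d + 3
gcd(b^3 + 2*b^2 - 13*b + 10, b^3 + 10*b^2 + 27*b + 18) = 1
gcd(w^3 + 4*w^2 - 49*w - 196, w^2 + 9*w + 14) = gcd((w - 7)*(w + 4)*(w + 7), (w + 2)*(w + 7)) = w + 7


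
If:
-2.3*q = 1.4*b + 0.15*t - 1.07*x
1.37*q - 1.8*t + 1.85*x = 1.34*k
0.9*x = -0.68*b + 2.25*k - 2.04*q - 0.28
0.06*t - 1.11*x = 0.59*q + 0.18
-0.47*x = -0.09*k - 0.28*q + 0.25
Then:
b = -0.76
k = 0.05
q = 0.31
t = -0.14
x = -0.34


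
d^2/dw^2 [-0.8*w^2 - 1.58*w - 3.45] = -1.60000000000000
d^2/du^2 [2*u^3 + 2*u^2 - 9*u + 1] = 12*u + 4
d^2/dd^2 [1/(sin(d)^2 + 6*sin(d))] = 2*(-2*sin(d) - 9 - 15/sin(d) + 18/sin(d)^2 + 36/sin(d)^3)/(sin(d) + 6)^3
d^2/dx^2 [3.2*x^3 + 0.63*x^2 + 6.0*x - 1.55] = 19.2*x + 1.26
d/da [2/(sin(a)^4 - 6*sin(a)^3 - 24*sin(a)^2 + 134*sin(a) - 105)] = 4*(-2*sin(a)^3 + 9*sin(a)^2 + 24*sin(a) - 67)*cos(a)/((sin(a) - 7)^2*(sin(a) - 3)^2*(sin(a) - 1)^2*(sin(a) + 5)^2)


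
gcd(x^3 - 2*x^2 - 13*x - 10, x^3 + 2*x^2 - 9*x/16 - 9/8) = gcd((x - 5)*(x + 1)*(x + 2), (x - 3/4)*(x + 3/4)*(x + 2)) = x + 2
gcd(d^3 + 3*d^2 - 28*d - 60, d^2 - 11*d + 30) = d - 5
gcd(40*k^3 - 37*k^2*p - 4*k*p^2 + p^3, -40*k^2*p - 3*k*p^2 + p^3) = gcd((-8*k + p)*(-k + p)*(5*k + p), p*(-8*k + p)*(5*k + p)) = -40*k^2 - 3*k*p + p^2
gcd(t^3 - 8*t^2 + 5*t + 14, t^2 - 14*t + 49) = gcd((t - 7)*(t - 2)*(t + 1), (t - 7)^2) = t - 7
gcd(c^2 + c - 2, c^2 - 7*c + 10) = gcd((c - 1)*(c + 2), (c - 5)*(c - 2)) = 1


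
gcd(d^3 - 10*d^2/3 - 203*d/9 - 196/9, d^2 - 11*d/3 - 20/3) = d + 4/3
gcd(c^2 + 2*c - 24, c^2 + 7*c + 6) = c + 6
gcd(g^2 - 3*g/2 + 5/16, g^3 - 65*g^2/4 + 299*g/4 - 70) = g - 5/4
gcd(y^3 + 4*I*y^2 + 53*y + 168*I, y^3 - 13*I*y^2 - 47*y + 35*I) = y - 7*I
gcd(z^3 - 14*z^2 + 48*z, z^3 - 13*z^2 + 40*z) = z^2 - 8*z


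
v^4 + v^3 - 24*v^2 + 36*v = v*(v - 3)*(v - 2)*(v + 6)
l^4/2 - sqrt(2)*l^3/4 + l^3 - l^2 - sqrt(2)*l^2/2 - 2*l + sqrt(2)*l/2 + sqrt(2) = (l/2 + sqrt(2)/2)*(l + 2)*(l - sqrt(2))*(l - sqrt(2)/2)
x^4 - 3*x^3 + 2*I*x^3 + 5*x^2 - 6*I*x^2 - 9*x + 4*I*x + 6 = (x - 2)*(x - 1)*(x - I)*(x + 3*I)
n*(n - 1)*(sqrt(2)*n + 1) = sqrt(2)*n^3 - sqrt(2)*n^2 + n^2 - n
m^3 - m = m*(m - 1)*(m + 1)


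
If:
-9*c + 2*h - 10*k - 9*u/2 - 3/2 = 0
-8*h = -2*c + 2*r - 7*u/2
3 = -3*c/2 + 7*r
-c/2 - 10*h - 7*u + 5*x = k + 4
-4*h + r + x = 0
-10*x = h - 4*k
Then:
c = 38485/11316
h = 265/11316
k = -30025/11316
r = 8731/7544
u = -2317/1886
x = -24073/22632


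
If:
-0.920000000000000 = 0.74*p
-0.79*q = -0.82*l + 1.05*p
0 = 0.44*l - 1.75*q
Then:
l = -2.10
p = -1.24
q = -0.53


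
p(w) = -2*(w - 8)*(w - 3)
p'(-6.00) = 46.00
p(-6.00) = -252.00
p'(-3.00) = 34.00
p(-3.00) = -132.00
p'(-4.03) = 38.12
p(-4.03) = -169.14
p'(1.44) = 16.24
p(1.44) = -20.47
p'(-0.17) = 22.68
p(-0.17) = -51.80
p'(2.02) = 13.92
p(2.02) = -11.72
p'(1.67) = 15.32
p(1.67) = -16.84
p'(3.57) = 7.72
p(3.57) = 5.05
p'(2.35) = 12.60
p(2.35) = -7.34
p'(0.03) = 21.88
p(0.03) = -47.34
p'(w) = 22 - 4*w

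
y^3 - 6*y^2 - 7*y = y*(y - 7)*(y + 1)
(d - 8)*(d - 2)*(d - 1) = d^3 - 11*d^2 + 26*d - 16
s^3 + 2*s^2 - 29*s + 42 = (s - 3)*(s - 2)*(s + 7)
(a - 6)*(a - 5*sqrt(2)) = a^2 - 5*sqrt(2)*a - 6*a + 30*sqrt(2)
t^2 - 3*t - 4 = (t - 4)*(t + 1)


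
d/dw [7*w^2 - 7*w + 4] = 14*w - 7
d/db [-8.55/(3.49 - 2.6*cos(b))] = 22.23*sin(b)/(2.6*cos(b) - 3.49)^2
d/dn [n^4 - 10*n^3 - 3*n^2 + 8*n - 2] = 4*n^3 - 30*n^2 - 6*n + 8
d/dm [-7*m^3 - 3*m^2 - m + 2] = -21*m^2 - 6*m - 1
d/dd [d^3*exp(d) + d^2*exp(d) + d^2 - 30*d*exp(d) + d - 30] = d^3*exp(d) + 4*d^2*exp(d) - 28*d*exp(d) + 2*d - 30*exp(d) + 1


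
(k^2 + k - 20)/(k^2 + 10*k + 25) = (k - 4)/(k + 5)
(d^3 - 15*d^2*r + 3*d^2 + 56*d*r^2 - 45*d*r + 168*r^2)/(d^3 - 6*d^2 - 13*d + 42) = (d^2 - 15*d*r + 56*r^2)/(d^2 - 9*d + 14)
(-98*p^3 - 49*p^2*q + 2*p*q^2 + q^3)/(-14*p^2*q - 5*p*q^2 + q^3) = (7*p + q)/q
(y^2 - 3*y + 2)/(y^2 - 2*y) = (y - 1)/y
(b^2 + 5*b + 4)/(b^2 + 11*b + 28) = (b + 1)/(b + 7)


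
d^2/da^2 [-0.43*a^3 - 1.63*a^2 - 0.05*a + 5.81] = -2.58*a - 3.26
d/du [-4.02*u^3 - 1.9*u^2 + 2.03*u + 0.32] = -12.06*u^2 - 3.8*u + 2.03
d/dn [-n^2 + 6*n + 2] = 6 - 2*n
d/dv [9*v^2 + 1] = 18*v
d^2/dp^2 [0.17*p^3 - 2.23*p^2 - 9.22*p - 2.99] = 1.02*p - 4.46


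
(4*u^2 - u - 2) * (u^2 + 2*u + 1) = 4*u^4 + 7*u^3 - 5*u - 2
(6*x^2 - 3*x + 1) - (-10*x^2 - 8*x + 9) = 16*x^2 + 5*x - 8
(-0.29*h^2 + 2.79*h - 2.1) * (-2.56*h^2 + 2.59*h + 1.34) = 0.7424*h^4 - 7.8935*h^3 + 12.2135*h^2 - 1.7004*h - 2.814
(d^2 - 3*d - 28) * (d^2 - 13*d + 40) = d^4 - 16*d^3 + 51*d^2 + 244*d - 1120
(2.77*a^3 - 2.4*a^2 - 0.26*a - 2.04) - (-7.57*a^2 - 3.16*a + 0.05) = 2.77*a^3 + 5.17*a^2 + 2.9*a - 2.09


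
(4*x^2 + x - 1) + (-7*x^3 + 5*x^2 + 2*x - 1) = -7*x^3 + 9*x^2 + 3*x - 2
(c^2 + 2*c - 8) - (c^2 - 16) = 2*c + 8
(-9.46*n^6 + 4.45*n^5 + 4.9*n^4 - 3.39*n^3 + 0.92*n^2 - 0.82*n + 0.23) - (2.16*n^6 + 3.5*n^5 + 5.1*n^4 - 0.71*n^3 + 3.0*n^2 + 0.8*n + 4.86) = -11.62*n^6 + 0.95*n^5 - 0.199999999999999*n^4 - 2.68*n^3 - 2.08*n^2 - 1.62*n - 4.63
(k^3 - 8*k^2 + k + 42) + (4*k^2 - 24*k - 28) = k^3 - 4*k^2 - 23*k + 14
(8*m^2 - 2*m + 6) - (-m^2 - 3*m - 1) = 9*m^2 + m + 7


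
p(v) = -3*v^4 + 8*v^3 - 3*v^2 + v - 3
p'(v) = -12*v^3 + 24*v^2 - 6*v + 1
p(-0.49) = -5.32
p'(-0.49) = 11.11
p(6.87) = -4226.42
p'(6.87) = -2798.41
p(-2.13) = -157.80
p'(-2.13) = 238.63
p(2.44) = -8.54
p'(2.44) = -45.08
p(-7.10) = -10648.12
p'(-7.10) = 5548.37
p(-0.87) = -13.13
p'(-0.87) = 32.29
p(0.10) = -2.92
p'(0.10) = 0.63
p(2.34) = -4.53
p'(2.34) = -35.38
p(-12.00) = -76479.00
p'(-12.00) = 24265.00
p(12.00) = -48807.00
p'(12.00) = -17351.00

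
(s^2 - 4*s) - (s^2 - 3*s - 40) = 40 - s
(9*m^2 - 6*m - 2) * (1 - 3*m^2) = -27*m^4 + 18*m^3 + 15*m^2 - 6*m - 2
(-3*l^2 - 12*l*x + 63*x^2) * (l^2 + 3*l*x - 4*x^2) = -3*l^4 - 21*l^3*x + 39*l^2*x^2 + 237*l*x^3 - 252*x^4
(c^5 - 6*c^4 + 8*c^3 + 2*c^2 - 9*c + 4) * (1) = c^5 - 6*c^4 + 8*c^3 + 2*c^2 - 9*c + 4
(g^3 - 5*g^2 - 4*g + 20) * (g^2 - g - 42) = g^5 - 6*g^4 - 41*g^3 + 234*g^2 + 148*g - 840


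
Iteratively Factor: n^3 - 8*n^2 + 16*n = (n - 4)*(n^2 - 4*n) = n*(n - 4)*(n - 4)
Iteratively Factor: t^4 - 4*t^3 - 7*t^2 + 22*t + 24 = (t + 1)*(t^3 - 5*t^2 - 2*t + 24) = (t - 4)*(t + 1)*(t^2 - t - 6) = (t - 4)*(t + 1)*(t + 2)*(t - 3)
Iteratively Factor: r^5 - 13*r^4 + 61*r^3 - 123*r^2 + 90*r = (r - 3)*(r^4 - 10*r^3 + 31*r^2 - 30*r) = (r - 5)*(r - 3)*(r^3 - 5*r^2 + 6*r) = r*(r - 5)*(r - 3)*(r^2 - 5*r + 6) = r*(r - 5)*(r - 3)*(r - 2)*(r - 3)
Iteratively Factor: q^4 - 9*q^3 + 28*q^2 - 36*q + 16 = (q - 2)*(q^3 - 7*q^2 + 14*q - 8) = (q - 4)*(q - 2)*(q^2 - 3*q + 2) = (q - 4)*(q - 2)^2*(q - 1)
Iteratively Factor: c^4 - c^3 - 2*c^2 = (c - 2)*(c^3 + c^2) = c*(c - 2)*(c^2 + c) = c*(c - 2)*(c + 1)*(c)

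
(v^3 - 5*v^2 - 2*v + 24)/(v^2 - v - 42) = (-v^3 + 5*v^2 + 2*v - 24)/(-v^2 + v + 42)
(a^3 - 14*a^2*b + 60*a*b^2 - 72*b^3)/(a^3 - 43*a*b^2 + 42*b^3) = (a^2 - 8*a*b + 12*b^2)/(a^2 + 6*a*b - 7*b^2)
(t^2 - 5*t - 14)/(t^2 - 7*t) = (t + 2)/t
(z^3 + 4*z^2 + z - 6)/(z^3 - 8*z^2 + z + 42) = (z^2 + 2*z - 3)/(z^2 - 10*z + 21)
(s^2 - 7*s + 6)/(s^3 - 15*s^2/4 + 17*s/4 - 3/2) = 4*(s - 6)/(4*s^2 - 11*s + 6)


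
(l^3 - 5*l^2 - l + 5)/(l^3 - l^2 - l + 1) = (l - 5)/(l - 1)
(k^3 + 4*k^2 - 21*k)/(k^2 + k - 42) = k*(k - 3)/(k - 6)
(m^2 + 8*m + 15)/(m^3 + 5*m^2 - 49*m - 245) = (m + 3)/(m^2 - 49)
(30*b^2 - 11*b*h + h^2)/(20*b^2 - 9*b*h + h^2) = (6*b - h)/(4*b - h)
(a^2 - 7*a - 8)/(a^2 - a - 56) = (a + 1)/(a + 7)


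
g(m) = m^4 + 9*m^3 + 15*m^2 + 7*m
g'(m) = 4*m^3 + 27*m^2 + 30*m + 7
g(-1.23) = -0.38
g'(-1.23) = 3.50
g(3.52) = 756.55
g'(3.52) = 621.60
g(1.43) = 71.18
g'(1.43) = 116.81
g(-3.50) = -76.56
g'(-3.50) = 61.25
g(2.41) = 263.70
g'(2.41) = 292.11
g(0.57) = 10.64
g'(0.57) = 33.61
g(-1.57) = -2.77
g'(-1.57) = 10.97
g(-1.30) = -0.67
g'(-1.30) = 4.84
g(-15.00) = 23520.00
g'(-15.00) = -7868.00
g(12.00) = 38532.00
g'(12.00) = 11167.00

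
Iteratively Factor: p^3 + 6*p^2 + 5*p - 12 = (p + 4)*(p^2 + 2*p - 3) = (p - 1)*(p + 4)*(p + 3)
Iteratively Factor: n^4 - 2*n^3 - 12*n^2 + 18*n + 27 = (n + 3)*(n^3 - 5*n^2 + 3*n + 9) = (n - 3)*(n + 3)*(n^2 - 2*n - 3) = (n - 3)^2*(n + 3)*(n + 1)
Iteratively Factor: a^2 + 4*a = (a)*(a + 4)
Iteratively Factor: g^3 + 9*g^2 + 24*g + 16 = (g + 4)*(g^2 + 5*g + 4) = (g + 4)^2*(g + 1)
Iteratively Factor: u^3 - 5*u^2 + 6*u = (u)*(u^2 - 5*u + 6) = u*(u - 3)*(u - 2)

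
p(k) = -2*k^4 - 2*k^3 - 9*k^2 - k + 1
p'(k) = -8*k^3 - 6*k^2 - 18*k - 1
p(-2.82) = -149.38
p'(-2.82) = 181.45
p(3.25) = -389.10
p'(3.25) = -397.50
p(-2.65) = -120.96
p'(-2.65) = 153.44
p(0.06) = 0.91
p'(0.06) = -2.10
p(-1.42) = -18.13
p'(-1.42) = 35.37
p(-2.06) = -53.67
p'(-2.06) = 80.55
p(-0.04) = 1.03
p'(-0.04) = -0.29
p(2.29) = -127.51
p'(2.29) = -169.76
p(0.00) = 1.00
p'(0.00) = -1.00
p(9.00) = -15317.00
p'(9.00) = -6481.00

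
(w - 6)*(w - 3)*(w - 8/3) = w^3 - 35*w^2/3 + 42*w - 48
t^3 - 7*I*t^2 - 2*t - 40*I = (t - 5*I)*(t - 4*I)*(t + 2*I)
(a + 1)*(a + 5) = a^2 + 6*a + 5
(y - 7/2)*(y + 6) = y^2 + 5*y/2 - 21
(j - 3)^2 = j^2 - 6*j + 9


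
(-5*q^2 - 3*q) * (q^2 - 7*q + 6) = -5*q^4 + 32*q^3 - 9*q^2 - 18*q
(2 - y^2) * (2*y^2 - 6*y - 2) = -2*y^4 + 6*y^3 + 6*y^2 - 12*y - 4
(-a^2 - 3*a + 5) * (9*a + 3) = -9*a^3 - 30*a^2 + 36*a + 15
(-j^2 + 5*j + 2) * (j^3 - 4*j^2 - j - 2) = -j^5 + 9*j^4 - 17*j^3 - 11*j^2 - 12*j - 4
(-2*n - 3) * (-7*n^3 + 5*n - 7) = 14*n^4 + 21*n^3 - 10*n^2 - n + 21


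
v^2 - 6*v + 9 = (v - 3)^2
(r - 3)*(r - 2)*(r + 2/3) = r^3 - 13*r^2/3 + 8*r/3 + 4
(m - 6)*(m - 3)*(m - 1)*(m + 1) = m^4 - 9*m^3 + 17*m^2 + 9*m - 18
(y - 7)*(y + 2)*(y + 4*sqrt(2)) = y^3 - 5*y^2 + 4*sqrt(2)*y^2 - 20*sqrt(2)*y - 14*y - 56*sqrt(2)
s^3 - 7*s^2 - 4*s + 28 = (s - 7)*(s - 2)*(s + 2)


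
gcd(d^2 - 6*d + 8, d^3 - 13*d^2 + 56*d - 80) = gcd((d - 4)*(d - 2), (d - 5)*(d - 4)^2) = d - 4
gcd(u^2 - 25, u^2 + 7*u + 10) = u + 5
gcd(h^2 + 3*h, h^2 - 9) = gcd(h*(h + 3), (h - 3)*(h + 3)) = h + 3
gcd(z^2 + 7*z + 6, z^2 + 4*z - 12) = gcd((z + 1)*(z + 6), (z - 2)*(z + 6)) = z + 6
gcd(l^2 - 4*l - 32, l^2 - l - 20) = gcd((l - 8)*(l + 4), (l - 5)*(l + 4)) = l + 4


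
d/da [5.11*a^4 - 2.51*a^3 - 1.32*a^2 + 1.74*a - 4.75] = 20.44*a^3 - 7.53*a^2 - 2.64*a + 1.74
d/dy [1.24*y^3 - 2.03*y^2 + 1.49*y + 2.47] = 3.72*y^2 - 4.06*y + 1.49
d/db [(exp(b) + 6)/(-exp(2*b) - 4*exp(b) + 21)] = (2*(exp(b) + 2)*(exp(b) + 6) - exp(2*b) - 4*exp(b) + 21)*exp(b)/(exp(2*b) + 4*exp(b) - 21)^2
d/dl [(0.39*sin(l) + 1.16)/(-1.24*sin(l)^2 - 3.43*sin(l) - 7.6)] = (0.4836*sin(l)^2 + 2.8768*sin(l) + 1.0148)*cos(l)/(1.5376*sin(l)^4 + 8.5064*sin(l)^3 + 30.6129*sin(l)^2 + 52.136*sin(l) + 57.76)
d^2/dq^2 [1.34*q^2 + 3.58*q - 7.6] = 2.68000000000000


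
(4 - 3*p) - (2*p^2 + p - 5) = -2*p^2 - 4*p + 9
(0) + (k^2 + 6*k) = k^2 + 6*k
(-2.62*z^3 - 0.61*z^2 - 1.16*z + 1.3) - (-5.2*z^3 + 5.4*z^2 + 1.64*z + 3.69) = 2.58*z^3 - 6.01*z^2 - 2.8*z - 2.39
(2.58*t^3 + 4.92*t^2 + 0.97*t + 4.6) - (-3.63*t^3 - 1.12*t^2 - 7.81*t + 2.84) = 6.21*t^3 + 6.04*t^2 + 8.78*t + 1.76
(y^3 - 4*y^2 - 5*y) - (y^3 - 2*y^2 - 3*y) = -2*y^2 - 2*y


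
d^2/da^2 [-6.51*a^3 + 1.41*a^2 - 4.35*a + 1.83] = 2.82 - 39.06*a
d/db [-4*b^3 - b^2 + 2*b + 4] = -12*b^2 - 2*b + 2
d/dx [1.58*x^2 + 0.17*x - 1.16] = 3.16*x + 0.17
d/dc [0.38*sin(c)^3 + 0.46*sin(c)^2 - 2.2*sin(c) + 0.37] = (1.14*sin(c)^2 + 0.92*sin(c) - 2.2)*cos(c)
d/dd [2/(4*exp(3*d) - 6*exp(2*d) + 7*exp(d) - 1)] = (-24*exp(2*d) + 24*exp(d) - 14)*exp(d)/(4*exp(3*d) - 6*exp(2*d) + 7*exp(d) - 1)^2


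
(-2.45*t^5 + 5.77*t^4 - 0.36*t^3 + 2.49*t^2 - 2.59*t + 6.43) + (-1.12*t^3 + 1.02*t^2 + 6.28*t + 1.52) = -2.45*t^5 + 5.77*t^4 - 1.48*t^3 + 3.51*t^2 + 3.69*t + 7.95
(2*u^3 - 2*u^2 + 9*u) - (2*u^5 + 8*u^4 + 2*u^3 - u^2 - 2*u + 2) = -2*u^5 - 8*u^4 - u^2 + 11*u - 2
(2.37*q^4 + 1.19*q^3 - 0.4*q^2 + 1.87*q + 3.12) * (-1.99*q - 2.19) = -4.7163*q^5 - 7.5584*q^4 - 1.8101*q^3 - 2.8453*q^2 - 10.3041*q - 6.8328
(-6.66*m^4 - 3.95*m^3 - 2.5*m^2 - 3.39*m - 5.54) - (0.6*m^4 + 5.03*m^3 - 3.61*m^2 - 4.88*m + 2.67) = -7.26*m^4 - 8.98*m^3 + 1.11*m^2 + 1.49*m - 8.21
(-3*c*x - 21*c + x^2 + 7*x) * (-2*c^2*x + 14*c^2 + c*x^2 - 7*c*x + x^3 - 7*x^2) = 6*c^3*x^2 - 294*c^3 - 5*c^2*x^3 + 245*c^2*x - 2*c*x^4 + 98*c*x^2 + x^5 - 49*x^3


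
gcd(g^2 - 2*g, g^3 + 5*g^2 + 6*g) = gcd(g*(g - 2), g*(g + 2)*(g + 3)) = g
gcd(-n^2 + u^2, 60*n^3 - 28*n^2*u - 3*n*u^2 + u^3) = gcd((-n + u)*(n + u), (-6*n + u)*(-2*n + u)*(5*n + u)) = 1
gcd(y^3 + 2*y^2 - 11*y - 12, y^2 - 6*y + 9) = y - 3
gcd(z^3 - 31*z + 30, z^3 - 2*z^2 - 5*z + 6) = z - 1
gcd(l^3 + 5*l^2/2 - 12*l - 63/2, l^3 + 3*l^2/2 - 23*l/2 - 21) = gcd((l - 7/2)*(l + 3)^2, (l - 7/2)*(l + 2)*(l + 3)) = l^2 - l/2 - 21/2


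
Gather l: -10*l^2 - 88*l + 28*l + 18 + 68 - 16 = -10*l^2 - 60*l + 70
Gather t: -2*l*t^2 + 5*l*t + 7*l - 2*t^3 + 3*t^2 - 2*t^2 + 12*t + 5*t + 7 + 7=7*l - 2*t^3 + t^2*(1 - 2*l) + t*(5*l + 17) + 14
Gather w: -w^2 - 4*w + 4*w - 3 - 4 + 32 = 25 - w^2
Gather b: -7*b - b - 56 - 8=-8*b - 64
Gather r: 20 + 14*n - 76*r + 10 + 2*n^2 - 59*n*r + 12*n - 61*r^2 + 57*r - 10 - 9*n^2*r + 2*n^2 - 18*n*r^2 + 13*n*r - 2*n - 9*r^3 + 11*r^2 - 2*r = 4*n^2 + 24*n - 9*r^3 + r^2*(-18*n - 50) + r*(-9*n^2 - 46*n - 21) + 20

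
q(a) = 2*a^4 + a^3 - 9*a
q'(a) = 8*a^3 + 3*a^2 - 9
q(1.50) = 0.00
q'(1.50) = 24.75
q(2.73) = 106.87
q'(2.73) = 176.13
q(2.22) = 39.54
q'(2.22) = 93.31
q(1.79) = 10.16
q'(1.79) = 46.50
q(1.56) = 1.60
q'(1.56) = 28.67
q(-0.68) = 6.23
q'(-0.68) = -10.13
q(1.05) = -5.86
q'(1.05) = 3.57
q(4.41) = 802.53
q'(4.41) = 735.47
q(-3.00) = 162.00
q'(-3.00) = -198.00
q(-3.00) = 162.00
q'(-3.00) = -198.00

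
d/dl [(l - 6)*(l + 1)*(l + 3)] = 3*l^2 - 4*l - 21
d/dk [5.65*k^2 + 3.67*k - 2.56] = 11.3*k + 3.67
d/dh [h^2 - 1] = 2*h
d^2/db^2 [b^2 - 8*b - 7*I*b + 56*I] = 2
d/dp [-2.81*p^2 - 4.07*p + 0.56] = -5.62*p - 4.07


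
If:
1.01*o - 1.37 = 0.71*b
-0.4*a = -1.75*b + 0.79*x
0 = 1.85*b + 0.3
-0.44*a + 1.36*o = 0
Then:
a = 3.84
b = -0.16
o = 1.24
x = -2.30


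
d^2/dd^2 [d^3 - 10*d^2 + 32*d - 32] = 6*d - 20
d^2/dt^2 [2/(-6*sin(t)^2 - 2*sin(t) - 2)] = (36*sin(t)^4 + 9*sin(t)^3 - 65*sin(t)^2 - 19*sin(t) + 4)/(3*sin(t)^2 + sin(t) + 1)^3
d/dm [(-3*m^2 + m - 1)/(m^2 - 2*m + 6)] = (5*m^2 - 34*m + 4)/(m^4 - 4*m^3 + 16*m^2 - 24*m + 36)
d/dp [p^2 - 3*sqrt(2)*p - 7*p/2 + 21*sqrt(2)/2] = 2*p - 3*sqrt(2) - 7/2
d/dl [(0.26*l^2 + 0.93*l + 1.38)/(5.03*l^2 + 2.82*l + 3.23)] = (-3.9447*l^2 - 12.2032*l - 0.887699999999999)/(25.3009*l^4 + 28.3692*l^3 + 40.4462*l^2 + 18.2172*l + 10.4329)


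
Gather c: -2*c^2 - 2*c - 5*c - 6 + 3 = -2*c^2 - 7*c - 3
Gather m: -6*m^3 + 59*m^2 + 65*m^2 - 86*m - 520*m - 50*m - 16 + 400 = -6*m^3 + 124*m^2 - 656*m + 384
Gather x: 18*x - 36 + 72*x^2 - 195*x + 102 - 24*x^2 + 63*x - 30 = 48*x^2 - 114*x + 36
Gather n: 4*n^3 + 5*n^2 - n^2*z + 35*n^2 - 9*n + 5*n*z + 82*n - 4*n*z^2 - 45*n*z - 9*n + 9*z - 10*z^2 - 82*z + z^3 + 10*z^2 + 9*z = 4*n^3 + n^2*(40 - z) + n*(-4*z^2 - 40*z + 64) + z^3 - 64*z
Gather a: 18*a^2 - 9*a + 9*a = 18*a^2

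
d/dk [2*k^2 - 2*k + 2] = 4*k - 2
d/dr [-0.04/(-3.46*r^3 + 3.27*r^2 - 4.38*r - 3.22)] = (-0.4152*r^2 + 0.2616*r - 0.1752)/(3.46*r^3 - 3.27*r^2 + 4.38*r + 3.22)^2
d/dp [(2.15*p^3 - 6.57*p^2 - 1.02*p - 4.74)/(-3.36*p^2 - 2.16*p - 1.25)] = (-7.224*p^4 - 9.288*p^3 + 2.7015*p^2 - 15.4278*p - 8.9634)/(11.2896*p^4 + 14.5152*p^3 + 13.0656*p^2 + 5.4*p + 1.5625)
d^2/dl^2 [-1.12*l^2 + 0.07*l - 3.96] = -2.24000000000000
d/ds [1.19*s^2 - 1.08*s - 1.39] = 2.38*s - 1.08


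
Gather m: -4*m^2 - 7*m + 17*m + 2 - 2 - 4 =-4*m^2 + 10*m - 4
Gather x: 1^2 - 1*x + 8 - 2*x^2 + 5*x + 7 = -2*x^2 + 4*x + 16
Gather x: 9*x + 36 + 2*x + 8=11*x + 44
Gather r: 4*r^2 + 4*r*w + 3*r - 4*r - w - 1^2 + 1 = 4*r^2 + r*(4*w - 1) - w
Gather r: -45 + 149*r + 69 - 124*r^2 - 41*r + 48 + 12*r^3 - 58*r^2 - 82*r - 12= 12*r^3 - 182*r^2 + 26*r + 60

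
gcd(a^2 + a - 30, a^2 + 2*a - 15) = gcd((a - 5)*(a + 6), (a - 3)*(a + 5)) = 1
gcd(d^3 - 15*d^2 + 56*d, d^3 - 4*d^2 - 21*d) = d^2 - 7*d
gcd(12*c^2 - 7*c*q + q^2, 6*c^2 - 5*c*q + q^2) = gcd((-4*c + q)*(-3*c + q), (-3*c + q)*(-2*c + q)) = -3*c + q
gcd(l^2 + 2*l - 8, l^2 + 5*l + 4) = l + 4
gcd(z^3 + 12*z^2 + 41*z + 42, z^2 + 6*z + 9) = z + 3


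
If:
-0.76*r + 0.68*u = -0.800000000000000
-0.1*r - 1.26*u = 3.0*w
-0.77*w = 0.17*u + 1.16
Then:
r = 6.80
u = 6.42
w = -2.92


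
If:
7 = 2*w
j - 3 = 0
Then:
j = 3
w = 7/2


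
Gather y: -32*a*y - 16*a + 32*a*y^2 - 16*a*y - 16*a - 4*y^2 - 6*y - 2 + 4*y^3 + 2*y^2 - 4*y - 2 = -32*a + 4*y^3 + y^2*(32*a - 2) + y*(-48*a - 10) - 4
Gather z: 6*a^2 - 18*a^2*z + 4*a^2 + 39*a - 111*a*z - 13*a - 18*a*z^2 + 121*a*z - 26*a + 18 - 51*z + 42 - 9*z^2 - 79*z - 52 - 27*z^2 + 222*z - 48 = 10*a^2 + z^2*(-18*a - 36) + z*(-18*a^2 + 10*a + 92) - 40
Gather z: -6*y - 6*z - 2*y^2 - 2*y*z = -2*y^2 - 6*y + z*(-2*y - 6)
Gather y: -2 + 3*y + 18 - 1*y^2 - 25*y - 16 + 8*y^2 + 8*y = 7*y^2 - 14*y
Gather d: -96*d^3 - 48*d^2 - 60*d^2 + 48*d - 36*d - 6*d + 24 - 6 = -96*d^3 - 108*d^2 + 6*d + 18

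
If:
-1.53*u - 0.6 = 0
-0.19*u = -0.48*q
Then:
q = -0.16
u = -0.39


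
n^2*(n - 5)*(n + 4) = n^4 - n^3 - 20*n^2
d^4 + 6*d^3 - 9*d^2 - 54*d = d*(d - 3)*(d + 3)*(d + 6)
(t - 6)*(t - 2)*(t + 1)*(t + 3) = t^4 - 4*t^3 - 17*t^2 + 24*t + 36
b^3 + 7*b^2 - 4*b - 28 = (b - 2)*(b + 2)*(b + 7)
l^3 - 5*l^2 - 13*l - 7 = (l - 7)*(l + 1)^2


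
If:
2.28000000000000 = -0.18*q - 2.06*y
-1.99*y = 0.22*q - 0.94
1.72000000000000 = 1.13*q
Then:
No Solution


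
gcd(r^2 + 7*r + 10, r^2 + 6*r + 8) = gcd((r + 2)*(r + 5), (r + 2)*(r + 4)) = r + 2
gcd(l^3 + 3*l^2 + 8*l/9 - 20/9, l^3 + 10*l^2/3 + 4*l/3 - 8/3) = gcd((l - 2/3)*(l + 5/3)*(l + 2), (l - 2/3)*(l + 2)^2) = l^2 + 4*l/3 - 4/3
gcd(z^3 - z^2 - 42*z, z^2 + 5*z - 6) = z + 6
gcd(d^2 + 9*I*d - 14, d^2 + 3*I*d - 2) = d + 2*I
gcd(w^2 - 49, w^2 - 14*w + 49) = w - 7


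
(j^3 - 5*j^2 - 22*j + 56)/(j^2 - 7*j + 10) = (j^2 - 3*j - 28)/(j - 5)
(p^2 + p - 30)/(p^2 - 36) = (p - 5)/(p - 6)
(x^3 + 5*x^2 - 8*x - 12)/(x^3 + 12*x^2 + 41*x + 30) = (x - 2)/(x + 5)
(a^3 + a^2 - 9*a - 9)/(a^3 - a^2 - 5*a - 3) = (a + 3)/(a + 1)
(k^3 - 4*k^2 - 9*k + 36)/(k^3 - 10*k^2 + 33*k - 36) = (k + 3)/(k - 3)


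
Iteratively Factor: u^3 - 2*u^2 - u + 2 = (u - 2)*(u^2 - 1) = (u - 2)*(u - 1)*(u + 1)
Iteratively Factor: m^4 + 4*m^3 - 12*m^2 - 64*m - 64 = (m + 2)*(m^3 + 2*m^2 - 16*m - 32) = (m - 4)*(m + 2)*(m^2 + 6*m + 8) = (m - 4)*(m + 2)*(m + 4)*(m + 2)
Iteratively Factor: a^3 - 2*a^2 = (a - 2)*(a^2) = a*(a - 2)*(a)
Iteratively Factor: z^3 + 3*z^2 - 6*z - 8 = (z + 1)*(z^2 + 2*z - 8) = (z + 1)*(z + 4)*(z - 2)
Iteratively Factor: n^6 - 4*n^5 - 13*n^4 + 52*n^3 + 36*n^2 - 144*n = (n + 2)*(n^5 - 6*n^4 - n^3 + 54*n^2 - 72*n) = (n - 3)*(n + 2)*(n^4 - 3*n^3 - 10*n^2 + 24*n) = (n - 4)*(n - 3)*(n + 2)*(n^3 + n^2 - 6*n) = (n - 4)*(n - 3)*(n - 2)*(n + 2)*(n^2 + 3*n) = (n - 4)*(n - 3)*(n - 2)*(n + 2)*(n + 3)*(n)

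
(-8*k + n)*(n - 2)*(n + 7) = -8*k*n^2 - 40*k*n + 112*k + n^3 + 5*n^2 - 14*n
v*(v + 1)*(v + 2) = v^3 + 3*v^2 + 2*v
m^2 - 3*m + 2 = (m - 2)*(m - 1)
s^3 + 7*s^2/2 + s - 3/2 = (s - 1/2)*(s + 1)*(s + 3)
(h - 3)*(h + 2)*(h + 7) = h^3 + 6*h^2 - 13*h - 42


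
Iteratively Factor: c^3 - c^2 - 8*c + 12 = (c - 2)*(c^2 + c - 6) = (c - 2)*(c + 3)*(c - 2)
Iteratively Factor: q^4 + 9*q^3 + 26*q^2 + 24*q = (q)*(q^3 + 9*q^2 + 26*q + 24) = q*(q + 3)*(q^2 + 6*q + 8) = q*(q + 2)*(q + 3)*(q + 4)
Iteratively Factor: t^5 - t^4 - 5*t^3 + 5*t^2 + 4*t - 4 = (t + 1)*(t^4 - 2*t^3 - 3*t^2 + 8*t - 4) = (t - 1)*(t + 1)*(t^3 - t^2 - 4*t + 4) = (t - 2)*(t - 1)*(t + 1)*(t^2 + t - 2) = (t - 2)*(t - 1)^2*(t + 1)*(t + 2)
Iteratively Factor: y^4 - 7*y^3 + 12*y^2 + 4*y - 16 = (y - 2)*(y^3 - 5*y^2 + 2*y + 8) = (y - 4)*(y - 2)*(y^2 - y - 2) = (y - 4)*(y - 2)^2*(y + 1)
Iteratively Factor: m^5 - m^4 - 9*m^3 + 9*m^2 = (m)*(m^4 - m^3 - 9*m^2 + 9*m) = m^2*(m^3 - m^2 - 9*m + 9) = m^2*(m - 3)*(m^2 + 2*m - 3) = m^2*(m - 3)*(m + 3)*(m - 1)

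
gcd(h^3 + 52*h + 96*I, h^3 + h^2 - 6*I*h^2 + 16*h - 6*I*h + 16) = h^2 - 6*I*h + 16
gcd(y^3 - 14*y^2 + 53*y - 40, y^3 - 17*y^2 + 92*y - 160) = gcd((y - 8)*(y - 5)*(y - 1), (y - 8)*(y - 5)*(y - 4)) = y^2 - 13*y + 40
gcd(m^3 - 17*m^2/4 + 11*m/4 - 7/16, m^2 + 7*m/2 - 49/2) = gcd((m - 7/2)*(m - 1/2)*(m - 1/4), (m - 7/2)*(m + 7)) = m - 7/2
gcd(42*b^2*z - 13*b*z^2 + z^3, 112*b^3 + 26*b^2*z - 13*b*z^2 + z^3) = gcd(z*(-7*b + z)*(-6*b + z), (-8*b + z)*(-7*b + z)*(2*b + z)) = -7*b + z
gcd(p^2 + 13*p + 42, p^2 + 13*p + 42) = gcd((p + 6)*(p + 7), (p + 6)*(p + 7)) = p^2 + 13*p + 42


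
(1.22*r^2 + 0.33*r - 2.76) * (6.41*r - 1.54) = 7.8202*r^3 + 0.2365*r^2 - 18.1998*r + 4.2504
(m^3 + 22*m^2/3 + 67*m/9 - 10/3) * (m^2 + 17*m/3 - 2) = m^5 + 13*m^4 + 47*m^3 + 653*m^2/27 - 304*m/9 + 20/3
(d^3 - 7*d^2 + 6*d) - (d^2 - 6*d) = d^3 - 8*d^2 + 12*d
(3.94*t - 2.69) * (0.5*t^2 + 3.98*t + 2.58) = 1.97*t^3 + 14.3362*t^2 - 0.540999999999999*t - 6.9402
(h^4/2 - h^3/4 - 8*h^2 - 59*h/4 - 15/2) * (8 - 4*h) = -2*h^5 + 5*h^4 + 30*h^3 - 5*h^2 - 88*h - 60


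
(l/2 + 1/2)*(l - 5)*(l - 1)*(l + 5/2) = l^4/2 - 5*l^3/4 - 27*l^2/4 + 5*l/4 + 25/4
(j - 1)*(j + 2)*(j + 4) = j^3 + 5*j^2 + 2*j - 8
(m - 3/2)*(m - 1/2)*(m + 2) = m^3 - 13*m/4 + 3/2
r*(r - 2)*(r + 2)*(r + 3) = r^4 + 3*r^3 - 4*r^2 - 12*r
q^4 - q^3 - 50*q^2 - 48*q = q*(q - 8)*(q + 1)*(q + 6)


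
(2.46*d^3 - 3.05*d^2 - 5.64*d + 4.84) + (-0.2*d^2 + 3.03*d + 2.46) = 2.46*d^3 - 3.25*d^2 - 2.61*d + 7.3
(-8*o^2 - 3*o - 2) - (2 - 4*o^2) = -4*o^2 - 3*o - 4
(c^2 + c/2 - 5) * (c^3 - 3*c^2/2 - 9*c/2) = c^5 - c^4 - 41*c^3/4 + 21*c^2/4 + 45*c/2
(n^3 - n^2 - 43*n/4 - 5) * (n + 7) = n^4 + 6*n^3 - 71*n^2/4 - 321*n/4 - 35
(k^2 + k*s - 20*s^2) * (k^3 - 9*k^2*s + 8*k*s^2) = k^5 - 8*k^4*s - 21*k^3*s^2 + 188*k^2*s^3 - 160*k*s^4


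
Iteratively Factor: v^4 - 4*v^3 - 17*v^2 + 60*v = (v)*(v^3 - 4*v^2 - 17*v + 60) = v*(v + 4)*(v^2 - 8*v + 15) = v*(v - 5)*(v + 4)*(v - 3)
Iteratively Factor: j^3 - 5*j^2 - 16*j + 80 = (j - 4)*(j^2 - j - 20) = (j - 4)*(j + 4)*(j - 5)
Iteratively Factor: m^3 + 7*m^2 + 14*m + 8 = (m + 1)*(m^2 + 6*m + 8) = (m + 1)*(m + 4)*(m + 2)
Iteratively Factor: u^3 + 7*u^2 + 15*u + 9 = (u + 3)*(u^2 + 4*u + 3) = (u + 3)^2*(u + 1)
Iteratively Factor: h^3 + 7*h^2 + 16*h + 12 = (h + 3)*(h^2 + 4*h + 4) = (h + 2)*(h + 3)*(h + 2)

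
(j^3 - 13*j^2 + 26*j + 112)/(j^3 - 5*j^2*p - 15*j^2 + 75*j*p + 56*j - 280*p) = (-j - 2)/(-j + 5*p)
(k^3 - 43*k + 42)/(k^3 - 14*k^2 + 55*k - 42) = (k + 7)/(k - 7)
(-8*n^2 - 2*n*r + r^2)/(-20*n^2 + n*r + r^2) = (2*n + r)/(5*n + r)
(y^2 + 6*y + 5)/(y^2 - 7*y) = (y^2 + 6*y + 5)/(y*(y - 7))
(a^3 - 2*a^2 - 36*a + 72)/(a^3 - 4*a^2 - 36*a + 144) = (a - 2)/(a - 4)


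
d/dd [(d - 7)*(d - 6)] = 2*d - 13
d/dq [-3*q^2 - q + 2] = -6*q - 1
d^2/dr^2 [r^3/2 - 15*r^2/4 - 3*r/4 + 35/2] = 3*r - 15/2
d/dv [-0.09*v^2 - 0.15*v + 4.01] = -0.18*v - 0.15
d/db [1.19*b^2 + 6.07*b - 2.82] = 2.38*b + 6.07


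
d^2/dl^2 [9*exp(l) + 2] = 9*exp(l)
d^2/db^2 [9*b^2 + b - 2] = 18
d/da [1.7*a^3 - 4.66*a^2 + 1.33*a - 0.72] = 5.1*a^2 - 9.32*a + 1.33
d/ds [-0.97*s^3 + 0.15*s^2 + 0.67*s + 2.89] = -2.91*s^2 + 0.3*s + 0.67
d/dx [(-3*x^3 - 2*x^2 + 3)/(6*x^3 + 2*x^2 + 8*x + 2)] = (3*x^4 - 24*x^3 - 44*x^2 - 10*x - 12)/(2*(9*x^6 + 6*x^5 + 25*x^4 + 14*x^3 + 18*x^2 + 8*x + 1))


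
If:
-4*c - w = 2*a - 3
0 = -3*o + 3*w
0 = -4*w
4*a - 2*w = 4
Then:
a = 1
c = 1/4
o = 0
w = 0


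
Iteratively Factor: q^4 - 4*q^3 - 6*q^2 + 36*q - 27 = (q - 1)*(q^3 - 3*q^2 - 9*q + 27) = (q - 1)*(q + 3)*(q^2 - 6*q + 9) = (q - 3)*(q - 1)*(q + 3)*(q - 3)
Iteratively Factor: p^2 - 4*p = (p)*(p - 4)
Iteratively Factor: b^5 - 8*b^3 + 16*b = (b - 2)*(b^4 + 2*b^3 - 4*b^2 - 8*b) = b*(b - 2)*(b^3 + 2*b^2 - 4*b - 8) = b*(b - 2)^2*(b^2 + 4*b + 4) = b*(b - 2)^2*(b + 2)*(b + 2)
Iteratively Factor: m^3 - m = (m + 1)*(m^2 - m) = (m - 1)*(m + 1)*(m)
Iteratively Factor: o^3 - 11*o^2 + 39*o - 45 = (o - 5)*(o^2 - 6*o + 9) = (o - 5)*(o - 3)*(o - 3)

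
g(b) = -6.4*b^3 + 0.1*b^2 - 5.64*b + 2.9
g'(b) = -19.2*b^2 + 0.2*b - 5.64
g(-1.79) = 50.02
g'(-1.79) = -67.52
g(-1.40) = 28.55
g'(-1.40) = -43.55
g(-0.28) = 4.63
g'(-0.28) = -7.20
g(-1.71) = 44.84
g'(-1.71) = -62.12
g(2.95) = -177.17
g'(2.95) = -172.14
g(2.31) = -88.48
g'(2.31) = -107.63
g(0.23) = 1.53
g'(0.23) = -6.61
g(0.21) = 1.66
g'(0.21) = -6.44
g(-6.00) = 1422.74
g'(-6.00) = -698.04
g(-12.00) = 11144.18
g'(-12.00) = -2772.84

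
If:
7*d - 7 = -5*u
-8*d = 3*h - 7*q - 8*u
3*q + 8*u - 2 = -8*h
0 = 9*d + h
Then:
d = 154/3029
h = -1386/3029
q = -386/233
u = 4025/3029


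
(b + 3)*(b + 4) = b^2 + 7*b + 12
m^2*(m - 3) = m^3 - 3*m^2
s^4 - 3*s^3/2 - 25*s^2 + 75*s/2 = s*(s - 5)*(s - 3/2)*(s + 5)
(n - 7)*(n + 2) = n^2 - 5*n - 14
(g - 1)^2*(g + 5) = g^3 + 3*g^2 - 9*g + 5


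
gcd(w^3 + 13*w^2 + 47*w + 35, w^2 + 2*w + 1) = w + 1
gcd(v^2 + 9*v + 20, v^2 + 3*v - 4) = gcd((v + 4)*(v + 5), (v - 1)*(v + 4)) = v + 4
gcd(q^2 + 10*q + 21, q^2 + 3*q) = q + 3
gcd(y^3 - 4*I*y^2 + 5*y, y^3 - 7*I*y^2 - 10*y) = y^2 - 5*I*y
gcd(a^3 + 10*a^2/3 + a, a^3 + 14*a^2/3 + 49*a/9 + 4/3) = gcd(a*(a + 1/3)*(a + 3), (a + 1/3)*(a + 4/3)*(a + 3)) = a^2 + 10*a/3 + 1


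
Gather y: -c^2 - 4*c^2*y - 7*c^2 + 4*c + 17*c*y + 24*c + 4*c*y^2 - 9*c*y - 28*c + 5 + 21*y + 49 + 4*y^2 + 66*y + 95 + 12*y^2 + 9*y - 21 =-8*c^2 + y^2*(4*c + 16) + y*(-4*c^2 + 8*c + 96) + 128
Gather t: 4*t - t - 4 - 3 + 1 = 3*t - 6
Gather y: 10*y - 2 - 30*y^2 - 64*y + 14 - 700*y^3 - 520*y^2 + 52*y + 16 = -700*y^3 - 550*y^2 - 2*y + 28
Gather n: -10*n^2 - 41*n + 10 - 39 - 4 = -10*n^2 - 41*n - 33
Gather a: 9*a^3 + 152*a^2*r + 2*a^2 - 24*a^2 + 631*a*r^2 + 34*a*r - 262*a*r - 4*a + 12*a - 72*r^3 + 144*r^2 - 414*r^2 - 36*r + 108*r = 9*a^3 + a^2*(152*r - 22) + a*(631*r^2 - 228*r + 8) - 72*r^3 - 270*r^2 + 72*r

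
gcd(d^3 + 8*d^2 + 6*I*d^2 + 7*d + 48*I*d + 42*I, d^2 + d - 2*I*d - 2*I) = d + 1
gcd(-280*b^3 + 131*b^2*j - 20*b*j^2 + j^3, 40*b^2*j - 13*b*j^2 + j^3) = 40*b^2 - 13*b*j + j^2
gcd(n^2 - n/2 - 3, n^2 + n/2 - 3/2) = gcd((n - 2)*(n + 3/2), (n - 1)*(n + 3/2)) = n + 3/2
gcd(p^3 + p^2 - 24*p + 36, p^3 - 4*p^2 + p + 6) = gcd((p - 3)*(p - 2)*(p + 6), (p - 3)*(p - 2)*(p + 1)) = p^2 - 5*p + 6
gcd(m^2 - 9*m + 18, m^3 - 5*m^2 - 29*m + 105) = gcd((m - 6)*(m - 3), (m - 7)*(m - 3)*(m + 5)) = m - 3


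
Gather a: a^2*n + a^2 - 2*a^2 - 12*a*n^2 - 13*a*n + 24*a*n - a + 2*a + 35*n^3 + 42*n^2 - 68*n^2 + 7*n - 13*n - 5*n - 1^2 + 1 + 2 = a^2*(n - 1) + a*(-12*n^2 + 11*n + 1) + 35*n^3 - 26*n^2 - 11*n + 2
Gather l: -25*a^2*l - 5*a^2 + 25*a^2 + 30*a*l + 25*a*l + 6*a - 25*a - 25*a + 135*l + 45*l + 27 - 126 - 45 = 20*a^2 - 44*a + l*(-25*a^2 + 55*a + 180) - 144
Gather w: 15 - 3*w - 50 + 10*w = 7*w - 35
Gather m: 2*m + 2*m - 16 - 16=4*m - 32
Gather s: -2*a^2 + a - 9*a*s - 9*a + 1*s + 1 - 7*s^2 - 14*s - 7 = -2*a^2 - 8*a - 7*s^2 + s*(-9*a - 13) - 6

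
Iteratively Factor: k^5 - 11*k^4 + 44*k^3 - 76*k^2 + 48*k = (k - 2)*(k^4 - 9*k^3 + 26*k^2 - 24*k) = (k - 3)*(k - 2)*(k^3 - 6*k^2 + 8*k) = (k - 4)*(k - 3)*(k - 2)*(k^2 - 2*k) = (k - 4)*(k - 3)*(k - 2)^2*(k)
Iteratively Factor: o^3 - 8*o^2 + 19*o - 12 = (o - 1)*(o^2 - 7*o + 12) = (o - 4)*(o - 1)*(o - 3)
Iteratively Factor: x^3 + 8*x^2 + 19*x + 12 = (x + 3)*(x^2 + 5*x + 4) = (x + 1)*(x + 3)*(x + 4)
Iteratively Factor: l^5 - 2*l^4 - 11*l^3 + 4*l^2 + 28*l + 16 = (l - 2)*(l^4 - 11*l^2 - 18*l - 8) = (l - 4)*(l - 2)*(l^3 + 4*l^2 + 5*l + 2) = (l - 4)*(l - 2)*(l + 1)*(l^2 + 3*l + 2) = (l - 4)*(l - 2)*(l + 1)*(l + 2)*(l + 1)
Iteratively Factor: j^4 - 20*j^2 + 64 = (j - 2)*(j^3 + 2*j^2 - 16*j - 32) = (j - 4)*(j - 2)*(j^2 + 6*j + 8) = (j - 4)*(j - 2)*(j + 2)*(j + 4)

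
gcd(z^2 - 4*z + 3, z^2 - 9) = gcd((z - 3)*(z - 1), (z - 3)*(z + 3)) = z - 3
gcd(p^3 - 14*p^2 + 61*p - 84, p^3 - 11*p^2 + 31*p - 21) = p^2 - 10*p + 21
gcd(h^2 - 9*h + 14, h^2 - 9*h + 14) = h^2 - 9*h + 14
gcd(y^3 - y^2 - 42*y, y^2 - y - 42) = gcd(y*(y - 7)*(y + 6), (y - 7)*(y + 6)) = y^2 - y - 42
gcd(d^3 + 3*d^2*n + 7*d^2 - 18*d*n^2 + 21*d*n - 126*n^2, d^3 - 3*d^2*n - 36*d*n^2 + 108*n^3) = d^2 + 3*d*n - 18*n^2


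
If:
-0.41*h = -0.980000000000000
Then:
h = 2.39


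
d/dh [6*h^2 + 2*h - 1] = 12*h + 2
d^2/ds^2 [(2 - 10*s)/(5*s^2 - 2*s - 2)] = 4*(5*s - 1)*(-75*s^2 + 30*s + 4*(5*s - 1)^2 + 30)/(-5*s^2 + 2*s + 2)^3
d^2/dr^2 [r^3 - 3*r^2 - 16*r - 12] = 6*r - 6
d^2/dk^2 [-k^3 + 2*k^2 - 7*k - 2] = 4 - 6*k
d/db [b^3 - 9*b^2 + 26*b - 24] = 3*b^2 - 18*b + 26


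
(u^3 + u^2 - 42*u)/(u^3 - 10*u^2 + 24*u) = (u + 7)/(u - 4)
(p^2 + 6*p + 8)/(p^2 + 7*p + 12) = (p + 2)/(p + 3)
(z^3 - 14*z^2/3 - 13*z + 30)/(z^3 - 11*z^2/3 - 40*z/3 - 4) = (3*z^2 + 4*z - 15)/(3*z^2 + 7*z + 2)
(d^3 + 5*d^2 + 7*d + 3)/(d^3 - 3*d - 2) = (d + 3)/(d - 2)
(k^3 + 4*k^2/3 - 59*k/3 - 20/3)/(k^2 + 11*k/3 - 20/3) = (3*k^2 - 11*k - 4)/(3*k - 4)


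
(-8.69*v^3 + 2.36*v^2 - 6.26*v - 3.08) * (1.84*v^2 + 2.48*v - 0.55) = -15.9896*v^5 - 17.2088*v^4 - 0.886099999999999*v^3 - 22.49*v^2 - 4.1954*v + 1.694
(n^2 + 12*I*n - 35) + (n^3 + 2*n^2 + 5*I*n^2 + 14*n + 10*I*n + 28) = n^3 + 3*n^2 + 5*I*n^2 + 14*n + 22*I*n - 7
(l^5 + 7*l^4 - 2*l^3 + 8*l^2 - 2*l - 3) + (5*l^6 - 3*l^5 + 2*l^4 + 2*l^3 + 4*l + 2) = 5*l^6 - 2*l^5 + 9*l^4 + 8*l^2 + 2*l - 1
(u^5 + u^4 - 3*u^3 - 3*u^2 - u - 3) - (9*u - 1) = u^5 + u^4 - 3*u^3 - 3*u^2 - 10*u - 2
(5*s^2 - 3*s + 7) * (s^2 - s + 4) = 5*s^4 - 8*s^3 + 30*s^2 - 19*s + 28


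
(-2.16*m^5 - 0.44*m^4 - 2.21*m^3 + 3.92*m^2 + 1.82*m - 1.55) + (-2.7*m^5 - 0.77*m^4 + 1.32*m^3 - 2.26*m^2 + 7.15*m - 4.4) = -4.86*m^5 - 1.21*m^4 - 0.89*m^3 + 1.66*m^2 + 8.97*m - 5.95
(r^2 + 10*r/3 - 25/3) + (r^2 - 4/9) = 2*r^2 + 10*r/3 - 79/9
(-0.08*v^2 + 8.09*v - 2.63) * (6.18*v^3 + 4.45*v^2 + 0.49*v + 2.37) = -0.4944*v^5 + 49.6402*v^4 + 19.7079*v^3 - 7.929*v^2 + 17.8846*v - 6.2331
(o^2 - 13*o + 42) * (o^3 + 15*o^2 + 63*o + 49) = o^5 + 2*o^4 - 90*o^3 - 140*o^2 + 2009*o + 2058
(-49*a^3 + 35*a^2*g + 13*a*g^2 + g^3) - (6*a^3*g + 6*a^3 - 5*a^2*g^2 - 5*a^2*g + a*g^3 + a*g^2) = -6*a^3*g - 55*a^3 + 5*a^2*g^2 + 40*a^2*g - a*g^3 + 12*a*g^2 + g^3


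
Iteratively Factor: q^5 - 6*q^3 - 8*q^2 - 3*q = (q)*(q^4 - 6*q^2 - 8*q - 3) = q*(q + 1)*(q^3 - q^2 - 5*q - 3) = q*(q - 3)*(q + 1)*(q^2 + 2*q + 1) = q*(q - 3)*(q + 1)^2*(q + 1)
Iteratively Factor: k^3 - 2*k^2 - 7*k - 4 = (k - 4)*(k^2 + 2*k + 1) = (k - 4)*(k + 1)*(k + 1)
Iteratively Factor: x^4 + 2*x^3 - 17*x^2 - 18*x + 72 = (x + 3)*(x^3 - x^2 - 14*x + 24) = (x + 3)*(x + 4)*(x^2 - 5*x + 6) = (x - 3)*(x + 3)*(x + 4)*(x - 2)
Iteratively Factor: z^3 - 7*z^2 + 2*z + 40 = (z - 5)*(z^2 - 2*z - 8) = (z - 5)*(z + 2)*(z - 4)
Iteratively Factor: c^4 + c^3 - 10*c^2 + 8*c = (c + 4)*(c^3 - 3*c^2 + 2*c) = c*(c + 4)*(c^2 - 3*c + 2) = c*(c - 1)*(c + 4)*(c - 2)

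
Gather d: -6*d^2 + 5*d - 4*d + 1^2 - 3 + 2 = -6*d^2 + d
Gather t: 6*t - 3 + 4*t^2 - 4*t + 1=4*t^2 + 2*t - 2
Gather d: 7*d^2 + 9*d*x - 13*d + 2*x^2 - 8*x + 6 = 7*d^2 + d*(9*x - 13) + 2*x^2 - 8*x + 6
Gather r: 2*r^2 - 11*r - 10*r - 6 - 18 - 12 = 2*r^2 - 21*r - 36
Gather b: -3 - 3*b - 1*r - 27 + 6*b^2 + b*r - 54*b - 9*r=6*b^2 + b*(r - 57) - 10*r - 30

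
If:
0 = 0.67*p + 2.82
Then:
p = -4.21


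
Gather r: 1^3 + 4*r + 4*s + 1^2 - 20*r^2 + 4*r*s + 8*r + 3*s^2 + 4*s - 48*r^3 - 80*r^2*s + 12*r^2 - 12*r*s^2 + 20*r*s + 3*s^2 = -48*r^3 + r^2*(-80*s - 8) + r*(-12*s^2 + 24*s + 12) + 6*s^2 + 8*s + 2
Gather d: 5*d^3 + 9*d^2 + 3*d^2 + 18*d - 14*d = 5*d^3 + 12*d^2 + 4*d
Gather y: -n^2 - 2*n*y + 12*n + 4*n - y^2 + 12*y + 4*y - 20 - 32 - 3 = -n^2 + 16*n - y^2 + y*(16 - 2*n) - 55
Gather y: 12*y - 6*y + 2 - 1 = 6*y + 1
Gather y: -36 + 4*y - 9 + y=5*y - 45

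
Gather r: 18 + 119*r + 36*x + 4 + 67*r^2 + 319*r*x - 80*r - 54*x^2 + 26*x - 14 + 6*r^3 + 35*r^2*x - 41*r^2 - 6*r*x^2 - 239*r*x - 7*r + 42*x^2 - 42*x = 6*r^3 + r^2*(35*x + 26) + r*(-6*x^2 + 80*x + 32) - 12*x^2 + 20*x + 8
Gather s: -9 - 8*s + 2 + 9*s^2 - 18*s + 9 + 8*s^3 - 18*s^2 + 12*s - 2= 8*s^3 - 9*s^2 - 14*s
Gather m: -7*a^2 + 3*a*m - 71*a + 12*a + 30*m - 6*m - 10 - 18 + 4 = -7*a^2 - 59*a + m*(3*a + 24) - 24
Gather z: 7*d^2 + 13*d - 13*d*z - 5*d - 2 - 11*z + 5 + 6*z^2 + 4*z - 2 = 7*d^2 + 8*d + 6*z^2 + z*(-13*d - 7) + 1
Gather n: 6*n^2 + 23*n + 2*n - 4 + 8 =6*n^2 + 25*n + 4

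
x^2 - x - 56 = (x - 8)*(x + 7)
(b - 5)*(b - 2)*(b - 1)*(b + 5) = b^4 - 3*b^3 - 23*b^2 + 75*b - 50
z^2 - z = z*(z - 1)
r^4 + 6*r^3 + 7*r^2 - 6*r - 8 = (r - 1)*(r + 1)*(r + 2)*(r + 4)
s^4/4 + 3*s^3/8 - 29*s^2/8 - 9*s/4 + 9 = (s/4 + 1)*(s - 3)*(s - 3/2)*(s + 2)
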